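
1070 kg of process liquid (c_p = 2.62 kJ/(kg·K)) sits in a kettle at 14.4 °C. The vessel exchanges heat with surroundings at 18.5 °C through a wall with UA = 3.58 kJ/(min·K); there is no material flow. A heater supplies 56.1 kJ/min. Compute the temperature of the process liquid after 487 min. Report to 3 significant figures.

23.6 °C

Unsteady energy balance on the tank contents: M c_p dT/dt = −UA(T − T_amb) + Q̇.
dT/dt = (T_ss − T)/τ with T_ss = T_amb + Q̇/UA = 18.5 + 56.1/3.58 = 34.170 °C, τ = M c_p/UA = 1070·2.62/3.58 = 783.07 min.
Solution: T(t) = T_ss + (T₀ − T_ss) e^(−t/τ).
T(487) = 34.170 + (-19.770)·0.53692 = 23.555 °C.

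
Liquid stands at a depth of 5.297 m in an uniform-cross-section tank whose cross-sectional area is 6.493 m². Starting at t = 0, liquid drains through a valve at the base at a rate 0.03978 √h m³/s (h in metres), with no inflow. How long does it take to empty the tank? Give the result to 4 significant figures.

A dh/dt = −Q_out = −0.03978 √h.
This is separable: 2 d(√h)/dt = −0.03978/A, so √h = √h₀ − (0.03978/(2A)) t.
Tank is empty when √h = 0: t_empty = 2A√h₀/0.03978.
t_empty = 2·6.493·√5.297/0.03978 = 12.9860·2.30152/0.03978 = 751.321 s.

751.3 s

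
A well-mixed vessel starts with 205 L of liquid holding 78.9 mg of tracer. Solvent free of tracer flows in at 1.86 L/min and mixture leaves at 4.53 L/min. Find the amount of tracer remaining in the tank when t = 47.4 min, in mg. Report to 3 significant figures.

15.5 mg

Total volume: dV/dt = Q_in − Q_out = -2.6700 L/min, so V(t) = 205 − 2.6700 t and V(47.4) = 78.442 L.
Species balance (pure solvent in): dm/dt = −Q_out · m/V(t).
Separate: dm/m = −Q_out dt/V(t) ⇒ ln(m/m₀) = −(Q_out/(Q_in−Q_out)) ln(V/V₀).
m = m₀ (V₀/V)^(Q_out/(Q_in−Q_out)) = 78.9 × (205/78.442)^(-1.6966) = 15.461 mg.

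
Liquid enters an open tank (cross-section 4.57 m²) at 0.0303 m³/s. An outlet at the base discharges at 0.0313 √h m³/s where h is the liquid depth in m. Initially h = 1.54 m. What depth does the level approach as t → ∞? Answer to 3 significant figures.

0.937 m

Volume balance on the tank: A dh/dt = Q_in − 0.0313 √h. At steady state dh/dt = 0:
Q_in = 0.0313 √h_ss ⇒ √h_ss = 0.0303/0.0313 = 0.96805.
h_ss = 0.96805² = 0.93712 m. (Since h₀ = 1.54 m > h_ss, the level will fall toward this value.)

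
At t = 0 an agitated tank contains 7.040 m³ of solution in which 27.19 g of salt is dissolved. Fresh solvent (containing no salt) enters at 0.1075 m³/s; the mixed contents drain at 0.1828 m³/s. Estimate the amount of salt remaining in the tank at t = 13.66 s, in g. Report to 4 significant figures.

18.53 g

Let m(t) be the amount of salt. Volume: V(t) = V₀ + (Q_in − Q_out) t = 7.040 − 0.0753000 t; V(13.66) = 6.01140 m³.
Solute balance: dm/dt = 0 − Q_out C = −Q_out m/V(t).
Separate: dm/m = −Q_out dt/V(t) ⇒ ln(m/m₀) = −(Q_out/(Q_in−Q_out)) ln(V/V₀).
m = m₀ (V₀/V)^(Q_out/(Q_in−Q_out)) = 27.19 × (7.040/6.01140)^(-2.42762) = 18.5303 g.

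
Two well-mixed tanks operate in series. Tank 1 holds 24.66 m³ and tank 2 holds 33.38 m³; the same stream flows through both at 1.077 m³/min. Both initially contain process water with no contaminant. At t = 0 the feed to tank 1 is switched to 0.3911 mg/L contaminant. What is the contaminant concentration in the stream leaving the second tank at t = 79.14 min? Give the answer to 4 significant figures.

0.3095 mg/L

Time constants: τᵢ = Vᵢ/Q for each well-mixed tank.
τ₁ = 24.66/1.077 = 22.8969 min; τ₂ = 33.38/1.077 = 30.9935 min.
Tank 1: C₁ = C_in(1 − e^(−t/τ₁)). Tank 2 (τ₁ ≠ τ₂): C₂ = C_in[1 − (τ₁ e^(−t/τ₁) − τ₂ e^(−t/τ₂))/(τ₁ − τ₂)].
At t = 79.14: e^(−t/τ₁) = 0.0315444, e^(−t/τ₂) = 0.0778136.
C₂ = 0.3911·[1 − (22.8969·0.0315444 − 30.9935·0.0778136)/(-8.09656)] = 0.3911·0.791338 = 0.309492 mg/L.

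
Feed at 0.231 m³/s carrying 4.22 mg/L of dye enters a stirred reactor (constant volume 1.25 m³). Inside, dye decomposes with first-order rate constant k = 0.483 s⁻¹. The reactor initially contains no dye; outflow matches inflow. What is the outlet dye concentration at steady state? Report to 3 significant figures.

1.17 mg/L

V dC/dt = Q(C_in − C) − k V C.
At steady state: 0 = Q C_in − (Q + kV) C_ss, so C_ss = Q C_in/(Q + kV).
C_ss = 0.231·4.22/(0.231 + 0.483·1.25) = 0.97482/0.83475 = 1.1678 mg/L.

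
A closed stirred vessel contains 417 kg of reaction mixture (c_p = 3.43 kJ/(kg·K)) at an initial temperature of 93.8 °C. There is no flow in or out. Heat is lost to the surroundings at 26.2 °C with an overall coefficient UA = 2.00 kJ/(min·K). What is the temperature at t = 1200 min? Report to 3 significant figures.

38.8 °C

Heat balance on the well-mixed liquid: M c_p dT/dt = −UA(T − T_amb).
dT/dt = (T_ss − T)/τ with T_ss = T_amb = 26.200 °C, τ = M c_p/UA = 417·3.43/2.00 = 715.16 min.
Solution: T(t) = T_ss + (T₀ − T_ss) e^(−t/τ).
T(1200) = 26.200 + (67.600)·0.18675 = 38.825 °C.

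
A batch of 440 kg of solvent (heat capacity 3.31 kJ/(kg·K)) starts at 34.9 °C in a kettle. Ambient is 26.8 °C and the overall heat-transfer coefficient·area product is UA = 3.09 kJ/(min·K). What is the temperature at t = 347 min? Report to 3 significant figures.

30.7 °C

First-law balance (no shaft work): M c_p dT/dt = −UA(T − T_amb).
dT/dt = (T_ss − T)/τ with T_ss = T_amb = 26.800 °C, τ = M c_p/UA = 440·3.31/3.09 = 471.33 min.
Integrating: T(t) = T_ss + (T₀ − T_ss) e^(−t/τ).
T(347) = 26.800 + (8.1000)·0.47892 = 30.679 °C.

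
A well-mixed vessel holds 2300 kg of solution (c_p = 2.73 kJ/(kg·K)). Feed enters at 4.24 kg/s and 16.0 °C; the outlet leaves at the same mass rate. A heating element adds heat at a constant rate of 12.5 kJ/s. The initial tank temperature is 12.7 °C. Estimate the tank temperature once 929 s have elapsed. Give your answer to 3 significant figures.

M c_p dT/dt = ṁ c_p (T_in − T) + Q̇.
Rearrange: dT/dt = (T_ss − T)/τ with τ = M/ṁ = 542.45 s and T_ss = T_in + Q̇/(ṁ c_p) = 17.080 °C.
Integrating: T(t) = T_ss + (T₀ − T_ss) e^(−t/τ).
T(929) = 17.080 + (-4.3799)·e^(−929/542.45) = 17.080 + (-4.3799)·0.18040 = 16.290 °C.

16.3 °C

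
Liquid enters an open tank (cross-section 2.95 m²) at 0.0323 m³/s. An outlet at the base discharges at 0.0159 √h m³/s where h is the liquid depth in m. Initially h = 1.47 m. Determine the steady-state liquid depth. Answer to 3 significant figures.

4.13 m

A dh/dt = Q_in − 0.0159 √h. Steady state requires inflow = outflow:
Q_in = 0.0159 √h_ss ⇒ √h_ss = 0.0323/0.0159 = 2.0314.
h_ss = 2.0314² = 4.1268 m. (Since h₀ = 1.47 m < h_ss, the level will rise toward this value.)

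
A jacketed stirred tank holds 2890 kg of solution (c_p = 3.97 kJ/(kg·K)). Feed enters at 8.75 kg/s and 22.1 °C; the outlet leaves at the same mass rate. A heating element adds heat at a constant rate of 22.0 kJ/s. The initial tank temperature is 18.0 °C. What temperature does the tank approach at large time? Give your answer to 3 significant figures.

22.7 °C

M c_p dT/dt = ṁ c_p (T_in − T) + Q̇.
At steady state dT/dt = 0 ⇒ T_ss = T_in + Q̇/(ṁ c_p) = 22.1 + 22.0/(8.75·3.97) = 22.733 °C.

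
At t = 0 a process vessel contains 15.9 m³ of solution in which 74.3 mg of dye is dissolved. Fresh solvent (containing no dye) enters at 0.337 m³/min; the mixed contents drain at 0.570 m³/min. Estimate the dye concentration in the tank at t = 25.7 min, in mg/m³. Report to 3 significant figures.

Total volume: dV/dt = Q_in − Q_out = -0.23300 m³/min, so V(t) = 15.9 − 0.23300 t and V(25.7) = 9.9119 m³.
Species balance (pure solvent in): dm/dt = −Q_out · m/V(t).
dm/m = −Q_out dt/(V₀ − 0.23300 t); integrating gives ln(m/m₀) = −(Q_out/(Q_in−Q_out)) ln(V/V₀).
m = m₀ (V₀/V)^(Q_out/(Q_in−Q_out)) = 74.3 × (15.9/9.9119)^(-2.4464) = 23.383 mg.
C = m/V = 23.383/9.9119 = 2.3591 mg/m³.

2.36 mg/m³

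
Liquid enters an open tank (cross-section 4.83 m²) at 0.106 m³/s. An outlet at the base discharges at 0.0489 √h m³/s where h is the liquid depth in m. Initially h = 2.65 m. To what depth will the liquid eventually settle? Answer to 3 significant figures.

Level balance: A dh/dt = 0.106 − 0.0489 √h. Setting dh/dt = 0:
Q_in = 0.0489 √h_ss ⇒ √h_ss = 0.106/0.0489 = 2.1677.
h_ss = 2.1677² = 4.6989 m. (Since h₀ = 2.65 m < h_ss, the level will rise toward this value.)

4.70 m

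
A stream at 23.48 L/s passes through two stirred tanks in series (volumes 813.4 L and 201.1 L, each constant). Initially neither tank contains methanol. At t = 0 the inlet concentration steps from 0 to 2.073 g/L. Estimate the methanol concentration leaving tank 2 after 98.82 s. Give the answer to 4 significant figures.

Time constants: τᵢ = Vᵢ/Q for each well-mixed tank.
τ₁ = 813.4/23.48 = 34.6422 s; τ₂ = 201.1/23.48 = 8.56474 s.
Solving the cascade with C₁(0)=C₂(0)=0 gives C₂(t) = C_in[1 − (τ₁ e^(−t/τ₁) − τ₂ e^(−t/τ₂))/(τ₁ − τ₂)].
At t = 98.82: e^(−t/τ₁) = 0.0576949, e^(−t/τ₂) = 9.75228e-06.
C₂ = 2.073·[1 − (34.6422·0.0576949 − 8.56474·9.75228e-06)/(26.0775)] = 2.073·0.923359 = 1.91412 g/L.

1.914 g/L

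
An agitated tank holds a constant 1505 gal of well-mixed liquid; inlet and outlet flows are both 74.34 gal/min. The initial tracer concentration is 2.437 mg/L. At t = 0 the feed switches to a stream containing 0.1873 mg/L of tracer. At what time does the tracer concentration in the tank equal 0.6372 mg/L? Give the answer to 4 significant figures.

32.58 min

Transient balance on the dissolved component: V dC/dt = Q(C_in − C), so τ = V/Q = 20.2448 min.
C(t) = C_in + (C₀ − C_in) e^(−t/τ). Set C = 0.6372 and solve for t:
e^(−t/τ) = (C − C_in)/(C₀ − C_in) = (0.6372 − 0.1873)/(2.437 − 0.1873) = 0.199982
t = −τ ln(…) = 20.2448 × 1.60953 = 32.5846 min.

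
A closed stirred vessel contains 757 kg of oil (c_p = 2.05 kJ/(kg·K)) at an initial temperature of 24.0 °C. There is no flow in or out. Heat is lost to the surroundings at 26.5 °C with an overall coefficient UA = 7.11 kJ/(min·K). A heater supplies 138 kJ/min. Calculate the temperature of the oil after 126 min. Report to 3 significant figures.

Lumped-capacitance energy balance: M c_p dT/dt = UA(T_amb − T) + Q̇.
dT/dt = (T_ss − T)/τ with T_ss = T_amb + Q̇/UA = 26.5 + 138/7.11 = 45.909 °C, τ = M c_p/UA = 757·2.05/7.11 = 218.26 min.
This is linear first-order; T(t) = T_ss + (T₀ − T_ss) e^(−t/τ).
T(126) = 45.909 + (-21.909)·0.56142 = 33.609 °C.

33.6 °C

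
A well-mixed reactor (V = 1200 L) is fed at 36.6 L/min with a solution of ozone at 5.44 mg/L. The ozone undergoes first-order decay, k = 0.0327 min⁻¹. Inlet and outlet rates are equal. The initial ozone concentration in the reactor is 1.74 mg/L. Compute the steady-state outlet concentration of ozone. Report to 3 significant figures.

Species balance: V dC/dt = Q C_in − Q C − k V C.
At steady state: 0 = Q C_in − (Q + kV) C_ss, so C_ss = Q C_in/(Q + kV).
C_ss = 36.6·5.44/(36.6 + 0.0327·1200) = 199.10/75.840 = 2.6253 mg/L.

2.63 mg/L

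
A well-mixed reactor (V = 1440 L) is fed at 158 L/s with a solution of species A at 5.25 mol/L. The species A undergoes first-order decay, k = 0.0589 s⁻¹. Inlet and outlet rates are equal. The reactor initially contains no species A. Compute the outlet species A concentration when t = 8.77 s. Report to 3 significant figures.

2.64 mol/L

V dC/dt = Q(C_in − C) − k V C.
This is linear with rate a = Q/V + k = 0.16862 s⁻¹.
C_ss = Q C_in/(Q + kV) = 3.4162 mol/L; C(t) = C_ss + (C₀ − C_ss) e^(−a t).
C(8.77) = 3.4162 + (-3.4162)·e^(−0.16862·8.77) = 3.4162 + (-3.4162)·0.22791 = 2.6376 mol/L.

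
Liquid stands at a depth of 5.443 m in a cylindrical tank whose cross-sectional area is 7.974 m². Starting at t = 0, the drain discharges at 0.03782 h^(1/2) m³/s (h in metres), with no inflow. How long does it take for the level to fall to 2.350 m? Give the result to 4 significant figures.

337.4 s

A dh/dt = −Q_out = −0.03782 √h.
∫ h^(−1/2) dh = −(0.03782/A) ∫ dt, giving 2√h = 2√h₀ − (0.03782/A) t.
t = 2A(√h₀ − √h)/0.03782 = 2·7.974·(√5.443 − √2.350)/0.03782
  = 15.9480 × (2.33302 − 1.53297) / 0.03782 = 337.368 s.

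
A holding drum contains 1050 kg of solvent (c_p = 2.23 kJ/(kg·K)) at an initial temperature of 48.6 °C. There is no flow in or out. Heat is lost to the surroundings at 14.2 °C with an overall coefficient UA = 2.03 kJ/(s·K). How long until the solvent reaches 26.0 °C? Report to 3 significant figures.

1230 s

First-law balance (no shaft work): M c_p dT/dt = −UA(T − T_amb).
τ = M c_p/UA = 1153.4 s; T_ss = T_amb = 14.200 °C.
T(t) = T_ss + (T₀ − T_ss)e^(−t/τ); set T = 26.0:
t = −τ ln[(T − T_ss)/(T₀ − T_ss)] = −1153.4 · ln(0.34302) = 1234.1 s.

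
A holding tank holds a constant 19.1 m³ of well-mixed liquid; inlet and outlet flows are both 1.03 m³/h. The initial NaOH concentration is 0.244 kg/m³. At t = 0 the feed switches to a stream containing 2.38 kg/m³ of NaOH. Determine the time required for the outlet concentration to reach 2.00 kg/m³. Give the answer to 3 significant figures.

Unsteady species balance (constant V, well mixed): V dC/dt = Q(C_in − C), so τ = V/Q = 18.544 h.
C(t) = C_in + (C₀ − C_in) e^(−t/τ). Set C = 2.00 and solve for t:
e^(−t/τ) = (C − C_in)/(C₀ − C_in) = (2.00 − 2.38)/(0.244 − 2.38) = 0.17790
t = −τ ln(…) = 18.544 × 1.7265 = 32.016 h.

32.0 h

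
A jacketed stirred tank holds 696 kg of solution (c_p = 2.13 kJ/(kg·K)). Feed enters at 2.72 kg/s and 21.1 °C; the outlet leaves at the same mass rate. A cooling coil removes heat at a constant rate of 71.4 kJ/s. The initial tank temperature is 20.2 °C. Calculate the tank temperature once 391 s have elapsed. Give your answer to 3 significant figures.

11.3 °C

First-law balance (no shaft work): M c_p dT/dt = ṁ c_p (T_in − T) − 71.4.
Rearrange: dT/dt = (T_ss − T)/τ with τ = M/ṁ = 255.88 s and T_ss = T_in − Q̇/(ṁ c_p) = 8.7761 °C.
This is linear first-order; T(t) = T_ss + (T₀ − T_ss) e^(−t/τ).
T(391) = 8.7761 + (11.424)·e^(−391/255.88) = 8.7761 + (11.424)·0.21696 = 11.255 °C.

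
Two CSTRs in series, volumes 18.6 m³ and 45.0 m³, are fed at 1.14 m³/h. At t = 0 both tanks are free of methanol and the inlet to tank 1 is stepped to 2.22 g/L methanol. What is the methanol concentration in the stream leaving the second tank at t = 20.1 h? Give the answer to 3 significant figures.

0.402 g/L

Species balance on tank i: dCᵢ/dt = (Cᵢ₋₁ − Cᵢ)/τᵢ with τᵢ = Vᵢ/Q.
τ₁ = 18.6/1.14 = 16.316 h; τ₂ = 45.0/1.14 = 39.474 h.
Solving the cascade with C₁(0)=C₂(0)=0 gives C₂(t) = C_in[1 − (τ₁ e^(−t/τ₁) − τ₂ e^(−t/τ₂))/(τ₁ − τ₂)].
At t = 20.1: e^(−t/τ₁) = 0.29173, e^(−t/τ₂) = 0.60098.
C₂ = 2.22·[1 − (16.316·0.29173 − 39.474·0.60098)/(-23.158)] = 2.22·0.18114 = 0.40214 g/L.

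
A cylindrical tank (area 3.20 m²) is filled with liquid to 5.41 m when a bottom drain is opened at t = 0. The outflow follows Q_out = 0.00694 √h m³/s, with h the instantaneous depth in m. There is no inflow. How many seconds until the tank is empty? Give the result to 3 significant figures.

Unsteady balance on liquid volume: A dh/dt = −0.00694 √h.
Separate and integrate: 2(√h − √h₀) = −(0.00694/A) t.
Set h = 0: 2√h₀ = (0.00694/A) t_empty ⇒ t_empty = 2A√h₀/0.00694.
t_empty = 2·3.20·√5.41/0.00694 = 6.4000·2.3259/0.00694 = 2145.0 s.

2140 s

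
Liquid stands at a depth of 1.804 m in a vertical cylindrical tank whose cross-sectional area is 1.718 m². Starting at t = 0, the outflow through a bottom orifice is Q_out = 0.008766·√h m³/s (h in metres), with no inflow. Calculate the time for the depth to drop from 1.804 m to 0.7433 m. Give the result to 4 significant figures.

188.5 s

Unsteady balance on liquid volume: A dh/dt = −0.008766 √h.
Separate and integrate: 2(√h − √h₀) = −(0.008766/A) t.
t = 2A(√h₀ − √h)/0.008766 = 2·1.718·(√1.804 − √0.7433)/0.008766
  = 3.43600 × (1.34313 − 0.862148) / 0.008766 = 188.530 s.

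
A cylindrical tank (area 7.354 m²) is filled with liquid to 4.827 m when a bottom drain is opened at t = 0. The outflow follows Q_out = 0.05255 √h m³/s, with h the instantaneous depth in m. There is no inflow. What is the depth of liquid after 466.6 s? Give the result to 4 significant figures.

A dh/dt = −Q_out = −0.05255 √h.
Separate and integrate: 2(√h − √h₀) = −(0.05255/A) t.
√h = √4.827 − 0.05255·466.6/(2·7.354) = 2.19704 − 1.66711 = 0.529935.
h = 0.529935² = 0.280831 m.

0.2808 m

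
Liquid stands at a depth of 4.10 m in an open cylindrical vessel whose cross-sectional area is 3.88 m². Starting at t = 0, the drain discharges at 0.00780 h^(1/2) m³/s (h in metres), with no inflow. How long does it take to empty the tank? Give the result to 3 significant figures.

A dh/dt = −Q_out = −0.00780 √h.
This is separable: 2 d(√h)/dt = −0.00780/A, so √h = √h₀ − (0.00780/(2A)) t.
Set h = 0: 2√h₀ = (0.00780/A) t_empty ⇒ t_empty = 2A√h₀/0.00780.
t_empty = 2·3.88·√4.10/0.00780 = 7.7600·2.0248/0.00780 = 2014.5 s.

2010 s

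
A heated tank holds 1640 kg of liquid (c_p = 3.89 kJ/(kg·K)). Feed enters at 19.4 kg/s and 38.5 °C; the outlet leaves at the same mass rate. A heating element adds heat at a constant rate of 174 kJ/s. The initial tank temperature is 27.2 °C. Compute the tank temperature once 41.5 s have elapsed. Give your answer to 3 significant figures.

Heat balance on the well-mixed liquid: M c_p dT/dt = ṁ c_p (T_in − T) + 174.
τ = M/ṁ = 84.536 s; T_ss = T_in + Q̇/(ṁ c_p) = 38.5 + 174/(19.4·3.89) = 40.806 °C.
This is linear first-order; T(t) = T_ss + (T₀ − T_ss) e^(−t/τ).
T(41.5) = 40.806 + (-13.606)·e^(−41.5/84.536) = 40.806 + (-13.606)·0.61207 = 32.478 °C.

32.5 °C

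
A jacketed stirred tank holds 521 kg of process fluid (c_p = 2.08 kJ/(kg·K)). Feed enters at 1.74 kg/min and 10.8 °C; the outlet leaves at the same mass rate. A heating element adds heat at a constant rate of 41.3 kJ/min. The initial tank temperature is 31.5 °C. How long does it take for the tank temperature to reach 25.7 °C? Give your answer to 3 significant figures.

293 min

Unsteady energy balance on the tank contents: M c_p dT/dt = ṁ c_p (T_in − T) + 41.3.
τ = M/ṁ = 299.43 min; T_ss = T_in + Q̇/(ṁ c_p) = 22.211 °C.
T(t) = T_ss + (T₀ − T_ss) e^(−t/τ). Set T = 25.7:
e^(−t/τ) = (25.7 − 22.211)/(31.5 − 22.211) = 0.37558
t = −299.43 · ln(0.37558) = 293.22 min.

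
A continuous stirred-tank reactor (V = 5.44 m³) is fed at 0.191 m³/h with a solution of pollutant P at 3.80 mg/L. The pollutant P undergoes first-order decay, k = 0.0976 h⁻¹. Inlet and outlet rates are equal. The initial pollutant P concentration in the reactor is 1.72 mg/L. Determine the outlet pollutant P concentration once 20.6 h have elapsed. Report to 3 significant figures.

Accumulation = in − out − consumed: V dC/dt = Q C_in − Q C − k V C.
dC/dt = (Q/V) C_in − (Q/V + k) C; effective rate a = Q/V + k = 0.035110 + 0.0976 = 0.13271 h⁻¹.
C_ss = Q C_in/(Q + kV) = 1.0053 mg/L; C(t) = C_ss + (C₀ − C_ss) e^(−a t).
C(20.6) = 1.0053 + (0.71466)·e^(−0.13271·20.6) = 1.0053 + (0.71466)·0.064970 = 1.0518 mg/L.

1.05 mg/L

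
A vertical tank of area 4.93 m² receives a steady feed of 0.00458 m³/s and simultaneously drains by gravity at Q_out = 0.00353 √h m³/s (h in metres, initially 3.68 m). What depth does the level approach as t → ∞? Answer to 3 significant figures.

A dh/dt = Q_in − 0.00353 √h. Steady state requires inflow = outflow:
Q_in = 0.00353 √h_ss ⇒ √h_ss = 0.00458/0.00353 = 1.2975.
h_ss = 1.2975² = 1.6834 m. (Since h₀ = 3.68 m > h_ss, the level will fall toward this value.)

1.68 m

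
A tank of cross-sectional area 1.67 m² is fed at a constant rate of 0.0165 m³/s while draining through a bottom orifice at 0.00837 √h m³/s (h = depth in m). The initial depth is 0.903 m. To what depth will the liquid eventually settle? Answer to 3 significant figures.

3.89 m

Volume balance on the tank: A dh/dt = Q_in − 0.00837 √h. At steady state dh/dt = 0:
Q_in = 0.00837 √h_ss ⇒ √h_ss = 0.0165/0.00837 = 1.9713.
h_ss = 1.9713² = 3.8861 m. (Since h₀ = 0.903 m < h_ss, the level will rise toward this value.)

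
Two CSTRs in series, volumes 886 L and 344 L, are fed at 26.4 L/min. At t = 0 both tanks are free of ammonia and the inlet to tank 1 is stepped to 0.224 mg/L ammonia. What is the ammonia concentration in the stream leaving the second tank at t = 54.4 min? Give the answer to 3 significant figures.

Time constants: τᵢ = Vᵢ/Q for each well-mixed tank.
τ₁ = 886/26.4 = 33.561 min; τ₂ = 344/26.4 = 13.030 min.
Solving the cascade with C₁(0)=C₂(0)=0 gives C₂(t) = C_in[1 − (τ₁ e^(−t/τ₁) − τ₂ e^(−t/τ₂))/(τ₁ − τ₂)].
At t = 54.4: e^(−t/τ₁) = 0.19771, e^(−t/τ₂) = 0.015377.
C₂ = 0.224·[1 − (33.561·0.19771 − 13.030·0.015377)/(20.530)] = 0.224·0.68656 = 0.15379 mg/L.

0.154 mg/L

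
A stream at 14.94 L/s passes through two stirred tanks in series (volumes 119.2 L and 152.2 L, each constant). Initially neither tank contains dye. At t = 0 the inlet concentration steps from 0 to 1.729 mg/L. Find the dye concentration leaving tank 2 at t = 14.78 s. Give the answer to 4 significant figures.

Each tank obeys Vᵢ dCᵢ/dt = Q(Cᵢ₋₁ − Cᵢ), so τᵢ = Vᵢ/Q.
τ₁ = 119.2/14.94 = 7.97858 s; τ₂ = 152.2/14.94 = 10.1874 s.
Solving the cascade with C₁(0)=C₂(0)=0 gives C₂(t) = C_in[1 − (τ₁ e^(−t/τ₁) − τ₂ e^(−t/τ₂))/(τ₁ − τ₂)].
At t = 14.78: e^(−t/τ₁) = 0.156851, e^(−t/τ₂) = 0.234380.
C₂ = 1.729·[1 − (7.97858·0.156851 − 10.1874·0.234380)/(-2.20884)] = 1.729·0.485573 = 0.839556 mg/L.

0.8396 mg/L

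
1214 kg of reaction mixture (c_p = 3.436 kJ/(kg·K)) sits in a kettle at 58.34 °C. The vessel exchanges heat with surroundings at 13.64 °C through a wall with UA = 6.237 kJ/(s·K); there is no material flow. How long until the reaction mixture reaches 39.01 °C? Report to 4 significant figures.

M c_p dT/dt = −UA(T − T_amb).
τ = M c_p/UA = 668.800 s; T_ss = T_amb = 13.6400 °C.
T(t) = T_ss + (T₀ − T_ss)e^(−t/τ); set T = 39.01:
t = −τ ln[(T − T_ss)/(T₀ − T_ss)] = −668.800 · ln(0.567562) = 378.812 s.

378.8 s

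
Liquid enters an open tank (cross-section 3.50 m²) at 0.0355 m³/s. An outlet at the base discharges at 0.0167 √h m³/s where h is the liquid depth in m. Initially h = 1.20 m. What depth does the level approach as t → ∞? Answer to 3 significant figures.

Mass balance (ρ constant): A dh/dt = Q_in − 0.0167 √h. At steady state dh/dt = 0:
Q_in = 0.0167 √h_ss ⇒ √h_ss = 0.0355/0.0167 = 2.1257.
h_ss = 2.1257² = 4.5188 m. (Since h₀ = 1.20 m < h_ss, the level will rise toward this value.)

4.52 m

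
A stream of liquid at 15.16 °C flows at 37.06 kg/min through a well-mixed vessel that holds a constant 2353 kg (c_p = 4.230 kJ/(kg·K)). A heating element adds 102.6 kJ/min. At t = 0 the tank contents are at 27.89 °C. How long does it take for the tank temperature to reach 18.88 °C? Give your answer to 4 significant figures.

87.04 min

M c_p dT/dt = ṁ c_p (T_in − T) + Q̇.
τ = M/ṁ = 63.4916 min; T_ss = T_in + Q̇/(ṁ c_p) = 15.8145 °C.
T(t) = T_ss + (T₀ − T_ss) e^(−t/τ). Set T = 18.88:
e^(−t/τ) = (18.88 − 15.8145)/(27.89 − 15.8145) = 0.253862
t = −63.4916 · ln(0.253862) = 87.0448 min.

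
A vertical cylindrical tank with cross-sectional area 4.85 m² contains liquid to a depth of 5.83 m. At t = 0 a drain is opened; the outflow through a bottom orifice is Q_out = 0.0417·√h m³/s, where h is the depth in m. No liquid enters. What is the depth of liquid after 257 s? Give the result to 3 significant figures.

1.72 m

With no inflow, A dh/dt = −0.0417 √h.
This is separable: 2 d(√h)/dt = −0.0417/A, so √h = √h₀ − (0.0417/(2A)) t.
√h = √5.83 − 0.0417·257/(2·4.85) = 2.4145 − 1.1048 = 1.3097.
h = 1.3097² = 1.7153 m.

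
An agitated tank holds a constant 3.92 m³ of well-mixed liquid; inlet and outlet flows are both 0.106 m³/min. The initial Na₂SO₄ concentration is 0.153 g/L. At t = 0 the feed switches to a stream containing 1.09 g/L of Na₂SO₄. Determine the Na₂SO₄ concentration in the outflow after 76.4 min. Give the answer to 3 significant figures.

0.971 g/L

Unsteady species balance (constant V, well mixed): V dC/dt = Q(C_in − C).
Rewrite as dC/dt + C/τ = C_in/τ, τ = V/Q = 36.981 min.
C approaches C_in exponentially: C(t) = C_in + (C₀ − C_in) e^(−t/τ).
C(76.4) = 1.09 + (0.153 − 1.09)·e^(−76.4/36.981) = 1.09 + (-0.93700)·0.12670 = 0.97128 g/L.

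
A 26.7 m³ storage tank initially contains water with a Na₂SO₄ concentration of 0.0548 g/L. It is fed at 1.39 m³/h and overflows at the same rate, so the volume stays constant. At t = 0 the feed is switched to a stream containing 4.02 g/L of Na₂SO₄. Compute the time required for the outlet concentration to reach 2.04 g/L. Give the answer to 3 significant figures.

13.3 h

Mass balance on the solute (V constant): V dC/dt = Q(C_in − C), so τ = V/Q = 19.209 h.
C(t) = C_in + (C₀ − C_in) e^(−t/τ). Set C = 2.04 and solve for t:
e^(−t/τ) = (C − C_in)/(C₀ − C_in) = (2.04 − 4.02)/(0.0548 − 4.02) = 0.49934
t = −τ ln(…) = 19.209 × 0.69446 = 13.340 h.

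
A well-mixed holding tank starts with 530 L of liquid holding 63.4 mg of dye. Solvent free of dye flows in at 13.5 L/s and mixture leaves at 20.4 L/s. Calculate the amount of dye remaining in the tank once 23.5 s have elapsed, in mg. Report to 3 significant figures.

Total volume: dV/dt = Q_in − Q_out = -6.9000 L/s, so V(t) = 530 − 6.9000 t and V(23.5) = 367.85 L.
Solute balance: dm/dt = 0 − Q_out C = −Q_out m/V(t).
Separate: dm/m = −Q_out dt/V(t) ⇒ ln(m/m₀) = −(Q_out/(Q_in−Q_out)) ln(V/V₀).
m = m₀ (V₀/V)^(Q_out/(Q_in−Q_out)) = 63.4 × (530/367.85)^(-2.9565) = 21.536 mg.

21.5 mg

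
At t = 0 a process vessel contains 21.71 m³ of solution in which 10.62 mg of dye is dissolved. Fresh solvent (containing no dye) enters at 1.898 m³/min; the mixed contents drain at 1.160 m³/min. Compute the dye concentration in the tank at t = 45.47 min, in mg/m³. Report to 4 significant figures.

0.04424 mg/m³

Let m(t) be the amount of dye. Volume: V(t) = V₀ + (Q_in − Q_out) t = 21.71 + 0.738000 t; V(45.47) = 55.2669 m³.
Species balance (pure solvent in): dm/dt = −Q_out · m/V(t).
dm/m = −Q_out dt/(V₀ + 0.738000 t); integrating gives ln(m/m₀) = −(Q_out/(Q_in−Q_out)) ln(V/V₀).
m = m₀ (V₀/V)^(Q_out/(Q_in−Q_out)) = 10.62 × (21.71/55.2669)^(1.57182) = 2.44497 mg.
C = m/V = 2.44497/55.2669 = 0.0442394 mg/m³.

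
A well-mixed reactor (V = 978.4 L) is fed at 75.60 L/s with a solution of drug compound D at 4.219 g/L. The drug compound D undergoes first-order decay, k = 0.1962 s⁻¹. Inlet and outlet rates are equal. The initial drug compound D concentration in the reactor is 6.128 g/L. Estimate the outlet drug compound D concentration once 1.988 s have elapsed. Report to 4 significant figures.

Accumulation = in − out − consumed: V dC/dt = Q C_in − Q C − k V C.
This is linear with rate a = Q/V + k = 0.273469 s⁻¹.
C_ss = Q C_in/(Q + kV) = 1.19208 g/L; C(t) = C_ss + (C₀ − C_ss) e^(−a t).
C(1.988) = 1.19208 + (4.93592)·e^(−0.273469·1.988) = 1.19208 + (4.93592)·0.580621 = 4.05798 g/L.

4.058 g/L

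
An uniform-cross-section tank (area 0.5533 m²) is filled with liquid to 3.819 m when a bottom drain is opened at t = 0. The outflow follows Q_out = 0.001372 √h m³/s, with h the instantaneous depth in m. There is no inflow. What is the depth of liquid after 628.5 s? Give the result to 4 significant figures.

A dh/dt = −Q_out = −0.001372 √h.
Separate and integrate: 2(√h − √h₀) = −(0.001372/A) t.
√h = √3.819 − 0.001372·628.5/(2·0.5533) = 1.95423 − 0.779235 = 1.17499.
h = 1.17499² = 1.38060 m.

1.381 m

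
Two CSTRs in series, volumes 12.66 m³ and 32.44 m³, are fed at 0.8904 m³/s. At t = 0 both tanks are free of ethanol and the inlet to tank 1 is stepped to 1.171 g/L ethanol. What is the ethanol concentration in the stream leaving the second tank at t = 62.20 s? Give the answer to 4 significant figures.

Each tank obeys Vᵢ dCᵢ/dt = Q(Cᵢ₋₁ − Cᵢ), so τᵢ = Vᵢ/Q.
τ₁ = 12.66/0.8904 = 14.2183 s; τ₂ = 32.44/0.8904 = 36.4331 s.
Tank 1: C₁ = C_in(1 − e^(−t/τ₁)). Tank 2 (τ₁ ≠ τ₂): C₂ = C_in[1 − (τ₁ e^(−t/τ₁) − τ₂ e^(−t/τ₂))/(τ₁ − τ₂)].
At t = 62.20: e^(−t/τ₁) = 0.0125927, e^(−t/τ₂) = 0.181366.
C₂ = 1.171·[1 − (14.2183·0.0125927 − 36.4331·0.181366)/(-22.2147)] = 1.171·0.710613 = 0.832128 g/L.

0.8321 g/L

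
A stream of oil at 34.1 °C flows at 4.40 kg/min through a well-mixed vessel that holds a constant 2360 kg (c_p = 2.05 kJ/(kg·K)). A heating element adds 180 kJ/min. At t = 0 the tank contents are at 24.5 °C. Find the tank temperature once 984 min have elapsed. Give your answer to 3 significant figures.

Energy balance: M c_p dT/dt = ṁ c_p (T_in − T) + 180.
Rearrange: dT/dt = (T_ss − T)/τ with τ = M/ṁ = 536.36 min and T_ss = T_in + Q̇/(ṁ c_p) = 54.056 °C.
This is linear first-order; T(t) = T_ss + (T₀ − T_ss) e^(−t/τ).
T(984) = 54.056 + (-29.556)·e^(−984/536.36) = 54.056 + (-29.556)·0.15968 = 49.336 °C.

49.3 °C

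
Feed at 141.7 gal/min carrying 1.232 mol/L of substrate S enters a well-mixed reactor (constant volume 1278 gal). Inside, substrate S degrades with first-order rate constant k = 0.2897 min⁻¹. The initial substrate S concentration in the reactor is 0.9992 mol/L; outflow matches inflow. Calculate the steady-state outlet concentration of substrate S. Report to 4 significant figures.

0.3410 mol/L

V dC/dt = Q(C_in − C) − k V C.
Steady state (dC/dt = 0): C_ss = Q C_in/(Q + kV) = C_in/(1 + kV/Q).
C_ss = 141.7·1.232/(141.7 + 0.2897·1278) = 174.574/511.937 = 0.341008 mol/L.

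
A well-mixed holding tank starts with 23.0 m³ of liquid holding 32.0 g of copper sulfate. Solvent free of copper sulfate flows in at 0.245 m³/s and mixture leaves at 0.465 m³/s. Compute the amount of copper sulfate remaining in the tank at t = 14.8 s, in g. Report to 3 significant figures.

23.2 g

Total volume: dV/dt = Q_in − Q_out = -0.22000 m³/s, so V(t) = 23.0 − 0.22000 t and V(14.8) = 19.744 m³.
Solute balance: dm/dt = 0 − Q_out C = −Q_out m/V(t).
Separate: dm/m = −Q_out dt/V(t) ⇒ ln(m/m₀) = −(Q_out/(Q_in−Q_out)) ln(V/V₀).
m = m₀ (V₀/V)^(Q_out/(Q_in−Q_out)) = 32.0 × (23.0/19.744)^(-2.1136) = 23.176 g.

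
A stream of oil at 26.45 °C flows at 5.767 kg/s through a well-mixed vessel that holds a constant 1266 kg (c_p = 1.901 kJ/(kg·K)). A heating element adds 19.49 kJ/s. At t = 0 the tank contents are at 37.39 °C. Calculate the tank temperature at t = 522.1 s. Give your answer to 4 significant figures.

First-law balance (no shaft work): M c_p dT/dt = ṁ c_p (T_in − T) + 19.49.
Rearrange: dT/dt = (T_ss − T)/τ with τ = M/ṁ = 219.525 s and T_ss = T_in + Q̇/(ṁ c_p) = 28.2278 °C.
T approaches T_ss exponentially: T(t) = T_ss + (T₀ − T_ss) e^(−t/τ).
T(522.1) = 28.2278 + (9.16221)·e^(−522.1/219.525) = 28.2278 + (9.16221)·0.0927064 = 29.0772 °C.

29.08 °C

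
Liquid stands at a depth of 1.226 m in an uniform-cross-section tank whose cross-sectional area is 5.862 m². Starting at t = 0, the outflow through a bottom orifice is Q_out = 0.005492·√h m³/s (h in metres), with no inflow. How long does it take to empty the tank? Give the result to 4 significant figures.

Volume balance on the tank: A dh/dt = −0.005492 √h.
This is separable: 2 d(√h)/dt = −0.005492/A, so √h = √h₀ − (0.005492/(2A)) t.
Set h = 0: 2√h₀ = (0.005492/A) t_empty ⇒ t_empty = 2A√h₀/0.005492.
t_empty = 2·5.862·√1.226/0.005492 = 11.7240·1.10725/0.005492 = 2363.69 s.

2364 s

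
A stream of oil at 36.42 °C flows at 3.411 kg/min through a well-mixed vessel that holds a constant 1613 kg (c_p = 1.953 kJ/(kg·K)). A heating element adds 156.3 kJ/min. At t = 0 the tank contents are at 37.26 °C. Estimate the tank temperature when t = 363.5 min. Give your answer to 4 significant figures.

49.39 °C

M c_p dT/dt = ṁ c_p (T_in − T) + Q̇.
Rearrange: dT/dt = (T_ss − T)/τ with τ = M/ṁ = 472.882 min and T_ss = T_in + Q̇/(ṁ c_p) = 59.8825 °C.
T approaches T_ss exponentially: T(t) = T_ss + (T₀ − T_ss) e^(−t/τ).
T(363.5) = 59.8825 + (-22.6225)·e^(−363.5/472.882) = 59.8825 + (-22.6225)·0.463620 = 49.3943 °C.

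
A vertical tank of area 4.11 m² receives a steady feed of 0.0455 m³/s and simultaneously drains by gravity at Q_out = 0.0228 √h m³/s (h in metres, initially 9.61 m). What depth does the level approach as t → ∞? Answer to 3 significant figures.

Volume balance on the tank: A dh/dt = Q_in − 0.0228 √h. At steady state dh/dt = 0:
Q_in = 0.0228 √h_ss ⇒ √h_ss = 0.0455/0.0228 = 1.9956.
h_ss = 1.9956² = 3.9825 m. (Since h₀ = 9.61 m > h_ss, the level will fall toward this value.)

3.98 m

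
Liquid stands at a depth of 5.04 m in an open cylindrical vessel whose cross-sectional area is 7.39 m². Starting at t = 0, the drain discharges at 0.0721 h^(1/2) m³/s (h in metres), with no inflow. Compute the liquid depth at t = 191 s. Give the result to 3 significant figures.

A dh/dt = −Q_out = −0.0721 √h.
∫ h^(−1/2) dh = −(0.0721/A) ∫ dt, giving 2√h = 2√h₀ − (0.0721/A) t.
√h = √5.04 − 0.0721·191/(2·7.39) = 2.2450 − 0.93174 = 1.3133.
h = 1.3133² = 1.7246 m.

1.72 m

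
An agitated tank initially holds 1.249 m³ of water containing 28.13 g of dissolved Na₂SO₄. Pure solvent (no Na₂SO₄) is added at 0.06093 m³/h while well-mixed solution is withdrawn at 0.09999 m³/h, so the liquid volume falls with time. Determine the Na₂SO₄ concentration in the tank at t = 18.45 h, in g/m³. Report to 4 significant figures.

Total volume: dV/dt = Q_in − Q_out = -0.0390600 m³/h, so V(t) = 1.249 − 0.0390600 t and V(18.45) = 0.528343 m³.
No Na₂SO₄ enters, so dm/dt = −Q_out · (m/V).
Separate: dm/m = −Q_out dt/V(t) ⇒ ln(m/m₀) = −(Q_out/(Q_in−Q_out)) ln(V/V₀).
m = m₀ (V₀/V)^(Q_out/(Q_in−Q_out)) = 28.13 × (1.249/0.528343)^(-2.55991) = 3.10935 g.
C = m/V = 3.10935/0.528343 = 5.88509 g/m³.

5.885 g/m³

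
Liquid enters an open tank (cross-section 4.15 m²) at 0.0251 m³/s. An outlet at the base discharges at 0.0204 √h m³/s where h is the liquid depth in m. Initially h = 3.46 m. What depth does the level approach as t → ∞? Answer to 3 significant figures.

Level balance: A dh/dt = 0.0251 − 0.0204 √h. Setting dh/dt = 0:
Q_in = 0.0204 √h_ss ⇒ √h_ss = 0.0251/0.0204 = 1.2304.
h_ss = 1.2304² = 1.5139 m. (Since h₀ = 3.46 m > h_ss, the level will fall toward this value.)

1.51 m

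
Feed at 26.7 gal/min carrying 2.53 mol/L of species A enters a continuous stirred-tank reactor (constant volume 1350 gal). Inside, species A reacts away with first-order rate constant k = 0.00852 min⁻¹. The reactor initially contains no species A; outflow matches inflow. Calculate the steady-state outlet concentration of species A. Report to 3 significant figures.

Species balance: V dC/dt = Q C_in − Q C − k V C.
Steady state (dC/dt = 0): C_ss = Q C_in/(Q + kV) = C_in/(1 + kV/Q).
C_ss = 26.7·2.53/(26.7 + 0.00852·1350) = 67.551/38.202 = 1.7683 mol/L.

1.77 mol/L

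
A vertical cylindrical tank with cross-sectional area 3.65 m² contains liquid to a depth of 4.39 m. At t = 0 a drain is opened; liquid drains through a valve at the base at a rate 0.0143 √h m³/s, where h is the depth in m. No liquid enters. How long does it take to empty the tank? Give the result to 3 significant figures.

With no inflow, A dh/dt = −0.0143 √h.
This is separable: 2 d(√h)/dt = −0.0143/A, so √h = √h₀ − (0.0143/(2A)) t.
Set h = 0: 2√h₀ = (0.0143/A) t_empty ⇒ t_empty = 2A√h₀/0.0143.
t_empty = 2·3.65·√4.39/0.0143 = 7.3000·2.0952/0.0143 = 1069.6 s.

1070 s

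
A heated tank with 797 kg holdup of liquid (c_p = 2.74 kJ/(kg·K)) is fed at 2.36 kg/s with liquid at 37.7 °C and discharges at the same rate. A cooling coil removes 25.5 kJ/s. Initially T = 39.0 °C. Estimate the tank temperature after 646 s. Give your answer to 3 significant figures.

M c_p dT/dt = ṁ c_p (T_in − T) − Q̇.
τ = M/ṁ = 337.71 s; T_ss = T_in − Q̇/(ṁ c_p) = 37.7 − 25.5/(2.36·2.74) = 33.757 °C.
Solution: T(t) = T_ss + (T₀ − T_ss) e^(−t/τ).
T(646) = 33.757 + (5.2435)·e^(−646/337.71) = 33.757 + (5.2435)·0.14766 = 34.531 °C.

34.5 °C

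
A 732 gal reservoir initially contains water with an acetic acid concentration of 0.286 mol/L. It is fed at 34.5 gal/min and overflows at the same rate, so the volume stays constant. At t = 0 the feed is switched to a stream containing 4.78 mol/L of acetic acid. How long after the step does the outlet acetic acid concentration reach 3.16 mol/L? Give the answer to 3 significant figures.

21.6 min

Mass balance on the solute (V constant): V dC/dt = Q(C_in − C), so τ = V/Q = 21.217 min.
C(t) = C_in + (C₀ − C_in) e^(−t/τ). Set C = 3.16 and solve for t:
e^(−t/τ) = (C − C_in)/(C₀ − C_in) = (3.16 − 4.78)/(0.286 − 4.78) = 0.36048
t = −τ ln(…) = 21.217 × 1.0203 = 21.648 min.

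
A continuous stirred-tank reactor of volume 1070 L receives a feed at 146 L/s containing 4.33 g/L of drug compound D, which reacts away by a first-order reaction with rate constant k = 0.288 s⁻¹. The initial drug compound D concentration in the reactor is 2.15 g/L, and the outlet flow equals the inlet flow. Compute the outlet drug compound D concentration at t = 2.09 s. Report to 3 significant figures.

1.70 g/L

Species balance: V dC/dt = Q C_in − Q C − k V C.
This is linear with rate a = Q/V + k = 0.42445 s⁻¹.
C_ss = Q C_in/(Q + kV) = 1.3920 g/L; C(t) = C_ss + (C₀ − C_ss) e^(−a t).
C(2.09) = 1.3920 + (0.75802)·e^(−0.42445·2.09) = 1.3920 + (0.75802)·0.41185 = 1.7042 g/L.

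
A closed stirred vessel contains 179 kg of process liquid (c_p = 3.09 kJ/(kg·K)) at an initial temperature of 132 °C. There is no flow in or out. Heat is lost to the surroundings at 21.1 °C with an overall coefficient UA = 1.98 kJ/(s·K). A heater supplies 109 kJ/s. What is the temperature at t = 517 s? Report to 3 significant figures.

First-law balance (no shaft work): M c_p dT/dt = −UA(T − T_amb) + Q̇.
dT/dt = (T_ss − T)/τ with T_ss = T_amb + Q̇/UA = 21.1 + 109/1.98 = 76.151 °C, τ = M c_p/UA = 179·3.09/1.98 = 279.35 s.
Solution: T(t) = T_ss + (T₀ − T_ss) e^(−t/τ).
T(517) = 76.151 + (55.849)·0.15712 = 84.926 °C.

84.9 °C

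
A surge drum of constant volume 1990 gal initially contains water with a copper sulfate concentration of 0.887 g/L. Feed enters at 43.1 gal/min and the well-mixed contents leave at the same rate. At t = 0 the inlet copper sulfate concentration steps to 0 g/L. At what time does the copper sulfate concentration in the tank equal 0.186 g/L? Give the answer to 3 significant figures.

72.1 min

Species balance: V dC/dt = Q(C_in − C) ⇒ τ = V/Q = 46.172 min.
C(t) = C_in + (C₀ − C_in) e^(−t/τ). Set C = 0.186 and solve for t:
e^(−t/τ) = (C − C_in)/(C₀ − C_in) = (0.186 − 0)/(0.887 − 0) = 0.20970
t = −τ ln(…) = 46.172 × 1.5621 = 72.125 min.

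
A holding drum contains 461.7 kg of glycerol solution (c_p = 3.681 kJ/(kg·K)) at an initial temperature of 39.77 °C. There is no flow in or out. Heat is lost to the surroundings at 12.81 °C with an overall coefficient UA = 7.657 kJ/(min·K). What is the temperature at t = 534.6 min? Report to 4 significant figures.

Lumped-capacitance energy balance: M c_p dT/dt = UA(T_amb − T).
dT/dt = (T_ss − T)/τ with T_ss = T_amb = 12.8100 °C, τ = M c_p/UA = 461.7·3.681/7.657 = 221.956 min.
Integrating: T(t) = T_ss + (T₀ − T_ss) e^(−t/τ).
T(534.6) = 12.8100 + (26.9600)·0.0899425 = 15.2348 °C.

15.23 °C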